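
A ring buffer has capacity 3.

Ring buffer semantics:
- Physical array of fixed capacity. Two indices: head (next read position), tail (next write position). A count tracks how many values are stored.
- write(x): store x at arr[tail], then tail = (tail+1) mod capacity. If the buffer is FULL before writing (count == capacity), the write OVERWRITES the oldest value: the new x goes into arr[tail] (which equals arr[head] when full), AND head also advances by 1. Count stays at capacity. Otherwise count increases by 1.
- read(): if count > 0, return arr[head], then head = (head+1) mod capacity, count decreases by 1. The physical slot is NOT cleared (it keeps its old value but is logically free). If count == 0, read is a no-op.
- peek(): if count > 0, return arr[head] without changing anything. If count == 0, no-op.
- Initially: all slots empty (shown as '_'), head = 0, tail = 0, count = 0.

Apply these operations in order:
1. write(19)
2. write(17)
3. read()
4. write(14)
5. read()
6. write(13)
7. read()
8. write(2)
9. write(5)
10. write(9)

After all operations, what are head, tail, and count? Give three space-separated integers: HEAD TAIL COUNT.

Answer: 1 1 3

Derivation:
After op 1 (write(19)): arr=[19 _ _] head=0 tail=1 count=1
After op 2 (write(17)): arr=[19 17 _] head=0 tail=2 count=2
After op 3 (read()): arr=[19 17 _] head=1 tail=2 count=1
After op 4 (write(14)): arr=[19 17 14] head=1 tail=0 count=2
After op 5 (read()): arr=[19 17 14] head=2 tail=0 count=1
After op 6 (write(13)): arr=[13 17 14] head=2 tail=1 count=2
After op 7 (read()): arr=[13 17 14] head=0 tail=1 count=1
After op 8 (write(2)): arr=[13 2 14] head=0 tail=2 count=2
After op 9 (write(5)): arr=[13 2 5] head=0 tail=0 count=3
After op 10 (write(9)): arr=[9 2 5] head=1 tail=1 count=3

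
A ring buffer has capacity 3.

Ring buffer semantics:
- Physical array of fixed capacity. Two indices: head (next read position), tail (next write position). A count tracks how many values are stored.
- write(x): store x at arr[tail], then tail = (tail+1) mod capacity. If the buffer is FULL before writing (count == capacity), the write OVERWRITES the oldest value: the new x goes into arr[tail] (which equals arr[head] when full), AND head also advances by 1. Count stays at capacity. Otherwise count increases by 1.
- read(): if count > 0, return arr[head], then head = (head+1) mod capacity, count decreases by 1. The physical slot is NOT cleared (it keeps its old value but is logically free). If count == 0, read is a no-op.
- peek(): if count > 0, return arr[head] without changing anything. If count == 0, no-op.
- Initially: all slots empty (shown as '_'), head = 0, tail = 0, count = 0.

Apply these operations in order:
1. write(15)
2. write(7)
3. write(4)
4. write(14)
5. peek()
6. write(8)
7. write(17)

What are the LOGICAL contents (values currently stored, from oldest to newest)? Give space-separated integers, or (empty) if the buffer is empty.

After op 1 (write(15)): arr=[15 _ _] head=0 tail=1 count=1
After op 2 (write(7)): arr=[15 7 _] head=0 tail=2 count=2
After op 3 (write(4)): arr=[15 7 4] head=0 tail=0 count=3
After op 4 (write(14)): arr=[14 7 4] head=1 tail=1 count=3
After op 5 (peek()): arr=[14 7 4] head=1 tail=1 count=3
After op 6 (write(8)): arr=[14 8 4] head=2 tail=2 count=3
After op 7 (write(17)): arr=[14 8 17] head=0 tail=0 count=3

Answer: 14 8 17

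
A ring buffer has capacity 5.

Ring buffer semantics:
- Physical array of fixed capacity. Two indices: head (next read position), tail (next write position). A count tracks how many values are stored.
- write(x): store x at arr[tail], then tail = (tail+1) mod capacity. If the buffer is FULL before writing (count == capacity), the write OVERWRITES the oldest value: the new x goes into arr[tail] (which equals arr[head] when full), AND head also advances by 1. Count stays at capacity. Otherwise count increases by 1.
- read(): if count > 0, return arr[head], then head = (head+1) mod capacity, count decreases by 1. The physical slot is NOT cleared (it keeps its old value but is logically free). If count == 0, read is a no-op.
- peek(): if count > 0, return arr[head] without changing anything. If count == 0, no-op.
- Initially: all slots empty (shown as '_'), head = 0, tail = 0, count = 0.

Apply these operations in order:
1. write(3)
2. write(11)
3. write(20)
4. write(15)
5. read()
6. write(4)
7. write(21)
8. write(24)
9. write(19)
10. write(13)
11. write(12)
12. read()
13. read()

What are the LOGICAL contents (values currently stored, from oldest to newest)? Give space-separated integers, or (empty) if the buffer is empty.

Answer: 19 13 12

Derivation:
After op 1 (write(3)): arr=[3 _ _ _ _] head=0 tail=1 count=1
After op 2 (write(11)): arr=[3 11 _ _ _] head=0 tail=2 count=2
After op 3 (write(20)): arr=[3 11 20 _ _] head=0 tail=3 count=3
After op 4 (write(15)): arr=[3 11 20 15 _] head=0 tail=4 count=4
After op 5 (read()): arr=[3 11 20 15 _] head=1 tail=4 count=3
After op 6 (write(4)): arr=[3 11 20 15 4] head=1 tail=0 count=4
After op 7 (write(21)): arr=[21 11 20 15 4] head=1 tail=1 count=5
After op 8 (write(24)): arr=[21 24 20 15 4] head=2 tail=2 count=5
After op 9 (write(19)): arr=[21 24 19 15 4] head=3 tail=3 count=5
After op 10 (write(13)): arr=[21 24 19 13 4] head=4 tail=4 count=5
After op 11 (write(12)): arr=[21 24 19 13 12] head=0 tail=0 count=5
After op 12 (read()): arr=[21 24 19 13 12] head=1 tail=0 count=4
After op 13 (read()): arr=[21 24 19 13 12] head=2 tail=0 count=3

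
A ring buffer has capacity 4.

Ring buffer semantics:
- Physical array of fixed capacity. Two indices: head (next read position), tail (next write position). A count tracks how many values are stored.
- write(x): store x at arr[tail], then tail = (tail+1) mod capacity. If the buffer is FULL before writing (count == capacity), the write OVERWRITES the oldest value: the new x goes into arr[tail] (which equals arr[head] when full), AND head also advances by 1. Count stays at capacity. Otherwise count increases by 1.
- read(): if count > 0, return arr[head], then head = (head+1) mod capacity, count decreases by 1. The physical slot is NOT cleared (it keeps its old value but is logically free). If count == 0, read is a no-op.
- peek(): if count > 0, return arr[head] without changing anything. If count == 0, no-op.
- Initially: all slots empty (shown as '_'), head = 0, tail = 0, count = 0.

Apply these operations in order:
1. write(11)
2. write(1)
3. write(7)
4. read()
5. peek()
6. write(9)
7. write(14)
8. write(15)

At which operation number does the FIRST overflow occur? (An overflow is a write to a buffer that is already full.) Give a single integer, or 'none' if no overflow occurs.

After op 1 (write(11)): arr=[11 _ _ _] head=0 tail=1 count=1
After op 2 (write(1)): arr=[11 1 _ _] head=0 tail=2 count=2
After op 3 (write(7)): arr=[11 1 7 _] head=0 tail=3 count=3
After op 4 (read()): arr=[11 1 7 _] head=1 tail=3 count=2
After op 5 (peek()): arr=[11 1 7 _] head=1 tail=3 count=2
After op 6 (write(9)): arr=[11 1 7 9] head=1 tail=0 count=3
After op 7 (write(14)): arr=[14 1 7 9] head=1 tail=1 count=4
After op 8 (write(15)): arr=[14 15 7 9] head=2 tail=2 count=4

Answer: 8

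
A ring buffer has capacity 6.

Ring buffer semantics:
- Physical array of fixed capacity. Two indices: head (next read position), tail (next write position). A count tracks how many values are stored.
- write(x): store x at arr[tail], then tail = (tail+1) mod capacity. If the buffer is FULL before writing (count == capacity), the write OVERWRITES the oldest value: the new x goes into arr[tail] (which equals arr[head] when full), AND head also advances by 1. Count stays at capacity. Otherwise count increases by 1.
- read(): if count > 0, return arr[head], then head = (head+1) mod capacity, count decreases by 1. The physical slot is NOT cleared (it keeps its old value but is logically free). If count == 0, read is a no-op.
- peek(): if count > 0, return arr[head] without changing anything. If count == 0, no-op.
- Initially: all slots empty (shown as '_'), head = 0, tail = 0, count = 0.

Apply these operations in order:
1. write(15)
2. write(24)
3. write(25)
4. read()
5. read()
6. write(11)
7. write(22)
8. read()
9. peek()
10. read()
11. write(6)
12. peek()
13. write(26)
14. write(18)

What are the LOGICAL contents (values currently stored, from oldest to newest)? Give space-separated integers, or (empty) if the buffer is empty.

Answer: 22 6 26 18

Derivation:
After op 1 (write(15)): arr=[15 _ _ _ _ _] head=0 tail=1 count=1
After op 2 (write(24)): arr=[15 24 _ _ _ _] head=0 tail=2 count=2
After op 3 (write(25)): arr=[15 24 25 _ _ _] head=0 tail=3 count=3
After op 4 (read()): arr=[15 24 25 _ _ _] head=1 tail=3 count=2
After op 5 (read()): arr=[15 24 25 _ _ _] head=2 tail=3 count=1
After op 6 (write(11)): arr=[15 24 25 11 _ _] head=2 tail=4 count=2
After op 7 (write(22)): arr=[15 24 25 11 22 _] head=2 tail=5 count=3
After op 8 (read()): arr=[15 24 25 11 22 _] head=3 tail=5 count=2
After op 9 (peek()): arr=[15 24 25 11 22 _] head=3 tail=5 count=2
After op 10 (read()): arr=[15 24 25 11 22 _] head=4 tail=5 count=1
After op 11 (write(6)): arr=[15 24 25 11 22 6] head=4 tail=0 count=2
After op 12 (peek()): arr=[15 24 25 11 22 6] head=4 tail=0 count=2
After op 13 (write(26)): arr=[26 24 25 11 22 6] head=4 tail=1 count=3
After op 14 (write(18)): arr=[26 18 25 11 22 6] head=4 tail=2 count=4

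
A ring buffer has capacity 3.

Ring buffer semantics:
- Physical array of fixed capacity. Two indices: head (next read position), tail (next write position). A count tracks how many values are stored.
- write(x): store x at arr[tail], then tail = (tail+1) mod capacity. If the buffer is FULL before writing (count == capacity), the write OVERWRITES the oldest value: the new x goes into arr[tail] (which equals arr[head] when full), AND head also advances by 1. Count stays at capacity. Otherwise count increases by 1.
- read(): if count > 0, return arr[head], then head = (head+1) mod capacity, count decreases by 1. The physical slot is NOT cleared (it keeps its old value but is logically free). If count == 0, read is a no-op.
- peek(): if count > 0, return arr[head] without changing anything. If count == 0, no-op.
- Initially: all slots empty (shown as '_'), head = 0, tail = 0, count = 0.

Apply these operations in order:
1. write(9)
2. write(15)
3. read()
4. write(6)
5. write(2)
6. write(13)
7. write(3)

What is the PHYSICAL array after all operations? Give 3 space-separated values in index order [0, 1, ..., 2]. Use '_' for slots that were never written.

Answer: 2 13 3

Derivation:
After op 1 (write(9)): arr=[9 _ _] head=0 tail=1 count=1
After op 2 (write(15)): arr=[9 15 _] head=0 tail=2 count=2
After op 3 (read()): arr=[9 15 _] head=1 tail=2 count=1
After op 4 (write(6)): arr=[9 15 6] head=1 tail=0 count=2
After op 5 (write(2)): arr=[2 15 6] head=1 tail=1 count=3
After op 6 (write(13)): arr=[2 13 6] head=2 tail=2 count=3
After op 7 (write(3)): arr=[2 13 3] head=0 tail=0 count=3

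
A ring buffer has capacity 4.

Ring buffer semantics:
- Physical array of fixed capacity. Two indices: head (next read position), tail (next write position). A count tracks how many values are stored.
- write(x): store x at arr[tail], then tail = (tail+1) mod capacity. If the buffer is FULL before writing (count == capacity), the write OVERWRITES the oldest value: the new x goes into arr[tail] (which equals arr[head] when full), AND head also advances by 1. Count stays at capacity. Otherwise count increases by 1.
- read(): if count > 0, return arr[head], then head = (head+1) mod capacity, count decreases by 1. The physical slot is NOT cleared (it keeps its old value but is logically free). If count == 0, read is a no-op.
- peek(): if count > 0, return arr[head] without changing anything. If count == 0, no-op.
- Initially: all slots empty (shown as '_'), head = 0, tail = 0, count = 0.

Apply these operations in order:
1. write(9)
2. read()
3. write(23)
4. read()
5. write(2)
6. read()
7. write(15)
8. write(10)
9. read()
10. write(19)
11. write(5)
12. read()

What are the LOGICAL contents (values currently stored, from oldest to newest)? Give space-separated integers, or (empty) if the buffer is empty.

After op 1 (write(9)): arr=[9 _ _ _] head=0 tail=1 count=1
After op 2 (read()): arr=[9 _ _ _] head=1 tail=1 count=0
After op 3 (write(23)): arr=[9 23 _ _] head=1 tail=2 count=1
After op 4 (read()): arr=[9 23 _ _] head=2 tail=2 count=0
After op 5 (write(2)): arr=[9 23 2 _] head=2 tail=3 count=1
After op 6 (read()): arr=[9 23 2 _] head=3 tail=3 count=0
After op 7 (write(15)): arr=[9 23 2 15] head=3 tail=0 count=1
After op 8 (write(10)): arr=[10 23 2 15] head=3 tail=1 count=2
After op 9 (read()): arr=[10 23 2 15] head=0 tail=1 count=1
After op 10 (write(19)): arr=[10 19 2 15] head=0 tail=2 count=2
After op 11 (write(5)): arr=[10 19 5 15] head=0 tail=3 count=3
After op 12 (read()): arr=[10 19 5 15] head=1 tail=3 count=2

Answer: 19 5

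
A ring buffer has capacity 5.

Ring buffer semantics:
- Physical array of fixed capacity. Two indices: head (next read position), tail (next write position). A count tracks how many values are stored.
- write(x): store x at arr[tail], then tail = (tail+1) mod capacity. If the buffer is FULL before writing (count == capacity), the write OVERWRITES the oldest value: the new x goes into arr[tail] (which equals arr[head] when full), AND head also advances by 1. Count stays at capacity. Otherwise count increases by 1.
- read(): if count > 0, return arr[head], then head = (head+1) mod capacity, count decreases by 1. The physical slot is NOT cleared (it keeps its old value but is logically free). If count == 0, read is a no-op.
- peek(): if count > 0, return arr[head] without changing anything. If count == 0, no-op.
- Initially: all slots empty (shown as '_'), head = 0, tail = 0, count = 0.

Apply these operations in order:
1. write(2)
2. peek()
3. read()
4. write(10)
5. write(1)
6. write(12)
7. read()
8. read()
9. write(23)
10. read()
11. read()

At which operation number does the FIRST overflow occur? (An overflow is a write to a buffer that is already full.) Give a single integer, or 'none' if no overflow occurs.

After op 1 (write(2)): arr=[2 _ _ _ _] head=0 tail=1 count=1
After op 2 (peek()): arr=[2 _ _ _ _] head=0 tail=1 count=1
After op 3 (read()): arr=[2 _ _ _ _] head=1 tail=1 count=0
After op 4 (write(10)): arr=[2 10 _ _ _] head=1 tail=2 count=1
After op 5 (write(1)): arr=[2 10 1 _ _] head=1 tail=3 count=2
After op 6 (write(12)): arr=[2 10 1 12 _] head=1 tail=4 count=3
After op 7 (read()): arr=[2 10 1 12 _] head=2 tail=4 count=2
After op 8 (read()): arr=[2 10 1 12 _] head=3 tail=4 count=1
After op 9 (write(23)): arr=[2 10 1 12 23] head=3 tail=0 count=2
After op 10 (read()): arr=[2 10 1 12 23] head=4 tail=0 count=1
After op 11 (read()): arr=[2 10 1 12 23] head=0 tail=0 count=0

Answer: none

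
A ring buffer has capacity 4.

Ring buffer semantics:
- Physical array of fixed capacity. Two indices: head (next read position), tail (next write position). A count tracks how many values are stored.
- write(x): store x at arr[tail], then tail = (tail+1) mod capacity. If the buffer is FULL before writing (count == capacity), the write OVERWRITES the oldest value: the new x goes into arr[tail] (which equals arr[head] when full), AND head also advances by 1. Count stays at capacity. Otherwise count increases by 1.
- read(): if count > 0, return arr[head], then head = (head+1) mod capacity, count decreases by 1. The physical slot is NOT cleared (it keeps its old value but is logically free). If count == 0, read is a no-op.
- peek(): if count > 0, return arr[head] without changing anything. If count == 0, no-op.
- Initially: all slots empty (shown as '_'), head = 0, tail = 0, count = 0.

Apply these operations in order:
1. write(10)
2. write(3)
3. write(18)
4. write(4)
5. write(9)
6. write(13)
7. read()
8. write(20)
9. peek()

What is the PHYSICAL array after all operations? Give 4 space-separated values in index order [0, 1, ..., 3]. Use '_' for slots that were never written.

After op 1 (write(10)): arr=[10 _ _ _] head=0 tail=1 count=1
After op 2 (write(3)): arr=[10 3 _ _] head=0 tail=2 count=2
After op 3 (write(18)): arr=[10 3 18 _] head=0 tail=3 count=3
After op 4 (write(4)): arr=[10 3 18 4] head=0 tail=0 count=4
After op 5 (write(9)): arr=[9 3 18 4] head=1 tail=1 count=4
After op 6 (write(13)): arr=[9 13 18 4] head=2 tail=2 count=4
After op 7 (read()): arr=[9 13 18 4] head=3 tail=2 count=3
After op 8 (write(20)): arr=[9 13 20 4] head=3 tail=3 count=4
After op 9 (peek()): arr=[9 13 20 4] head=3 tail=3 count=4

Answer: 9 13 20 4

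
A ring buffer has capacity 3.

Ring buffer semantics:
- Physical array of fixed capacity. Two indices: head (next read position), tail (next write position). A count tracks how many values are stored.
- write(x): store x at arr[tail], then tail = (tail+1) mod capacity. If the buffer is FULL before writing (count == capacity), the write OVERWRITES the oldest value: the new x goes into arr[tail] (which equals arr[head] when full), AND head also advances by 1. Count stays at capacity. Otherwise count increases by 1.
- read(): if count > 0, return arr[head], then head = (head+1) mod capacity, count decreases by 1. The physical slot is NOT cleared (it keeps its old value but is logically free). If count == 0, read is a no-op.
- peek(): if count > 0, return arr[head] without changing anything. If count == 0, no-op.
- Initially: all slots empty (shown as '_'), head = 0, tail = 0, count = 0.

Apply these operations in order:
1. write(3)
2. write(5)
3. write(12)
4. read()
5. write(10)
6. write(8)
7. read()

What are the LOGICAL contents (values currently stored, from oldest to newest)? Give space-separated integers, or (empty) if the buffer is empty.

After op 1 (write(3)): arr=[3 _ _] head=0 tail=1 count=1
After op 2 (write(5)): arr=[3 5 _] head=0 tail=2 count=2
After op 3 (write(12)): arr=[3 5 12] head=0 tail=0 count=3
After op 4 (read()): arr=[3 5 12] head=1 tail=0 count=2
After op 5 (write(10)): arr=[10 5 12] head=1 tail=1 count=3
After op 6 (write(8)): arr=[10 8 12] head=2 tail=2 count=3
After op 7 (read()): arr=[10 8 12] head=0 tail=2 count=2

Answer: 10 8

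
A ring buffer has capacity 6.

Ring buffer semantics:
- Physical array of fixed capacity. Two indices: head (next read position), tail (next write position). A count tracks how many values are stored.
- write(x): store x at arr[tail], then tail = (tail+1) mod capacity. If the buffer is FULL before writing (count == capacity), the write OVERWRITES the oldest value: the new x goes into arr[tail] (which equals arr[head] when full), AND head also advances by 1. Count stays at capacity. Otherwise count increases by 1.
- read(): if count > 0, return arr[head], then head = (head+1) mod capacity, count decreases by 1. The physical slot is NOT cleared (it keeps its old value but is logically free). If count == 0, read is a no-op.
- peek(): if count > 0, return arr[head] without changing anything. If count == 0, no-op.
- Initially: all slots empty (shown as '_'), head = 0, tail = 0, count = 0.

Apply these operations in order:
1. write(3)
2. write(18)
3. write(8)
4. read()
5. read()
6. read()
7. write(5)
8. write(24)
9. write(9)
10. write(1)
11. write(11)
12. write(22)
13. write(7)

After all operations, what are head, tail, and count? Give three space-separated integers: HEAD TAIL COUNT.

After op 1 (write(3)): arr=[3 _ _ _ _ _] head=0 tail=1 count=1
After op 2 (write(18)): arr=[3 18 _ _ _ _] head=0 tail=2 count=2
After op 3 (write(8)): arr=[3 18 8 _ _ _] head=0 tail=3 count=3
After op 4 (read()): arr=[3 18 8 _ _ _] head=1 tail=3 count=2
After op 5 (read()): arr=[3 18 8 _ _ _] head=2 tail=3 count=1
After op 6 (read()): arr=[3 18 8 _ _ _] head=3 tail=3 count=0
After op 7 (write(5)): arr=[3 18 8 5 _ _] head=3 tail=4 count=1
After op 8 (write(24)): arr=[3 18 8 5 24 _] head=3 tail=5 count=2
After op 9 (write(9)): arr=[3 18 8 5 24 9] head=3 tail=0 count=3
After op 10 (write(1)): arr=[1 18 8 5 24 9] head=3 tail=1 count=4
After op 11 (write(11)): arr=[1 11 8 5 24 9] head=3 tail=2 count=5
After op 12 (write(22)): arr=[1 11 22 5 24 9] head=3 tail=3 count=6
After op 13 (write(7)): arr=[1 11 22 7 24 9] head=4 tail=4 count=6

Answer: 4 4 6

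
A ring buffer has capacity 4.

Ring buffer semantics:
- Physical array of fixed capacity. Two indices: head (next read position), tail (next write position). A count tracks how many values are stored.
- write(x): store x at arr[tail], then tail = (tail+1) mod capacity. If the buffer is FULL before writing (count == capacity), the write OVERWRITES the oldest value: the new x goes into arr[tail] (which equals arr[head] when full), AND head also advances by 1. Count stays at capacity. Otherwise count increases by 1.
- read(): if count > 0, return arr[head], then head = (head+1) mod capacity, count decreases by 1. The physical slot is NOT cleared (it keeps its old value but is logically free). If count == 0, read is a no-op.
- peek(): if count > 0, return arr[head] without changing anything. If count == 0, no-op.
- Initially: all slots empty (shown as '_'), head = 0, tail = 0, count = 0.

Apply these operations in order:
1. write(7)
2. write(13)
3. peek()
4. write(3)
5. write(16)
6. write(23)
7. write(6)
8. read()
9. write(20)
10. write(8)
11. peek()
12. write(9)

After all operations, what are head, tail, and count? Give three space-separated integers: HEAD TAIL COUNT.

After op 1 (write(7)): arr=[7 _ _ _] head=0 tail=1 count=1
After op 2 (write(13)): arr=[7 13 _ _] head=0 tail=2 count=2
After op 3 (peek()): arr=[7 13 _ _] head=0 tail=2 count=2
After op 4 (write(3)): arr=[7 13 3 _] head=0 tail=3 count=3
After op 5 (write(16)): arr=[7 13 3 16] head=0 tail=0 count=4
After op 6 (write(23)): arr=[23 13 3 16] head=1 tail=1 count=4
After op 7 (write(6)): arr=[23 6 3 16] head=2 tail=2 count=4
After op 8 (read()): arr=[23 6 3 16] head=3 tail=2 count=3
After op 9 (write(20)): arr=[23 6 20 16] head=3 tail=3 count=4
After op 10 (write(8)): arr=[23 6 20 8] head=0 tail=0 count=4
After op 11 (peek()): arr=[23 6 20 8] head=0 tail=0 count=4
After op 12 (write(9)): arr=[9 6 20 8] head=1 tail=1 count=4

Answer: 1 1 4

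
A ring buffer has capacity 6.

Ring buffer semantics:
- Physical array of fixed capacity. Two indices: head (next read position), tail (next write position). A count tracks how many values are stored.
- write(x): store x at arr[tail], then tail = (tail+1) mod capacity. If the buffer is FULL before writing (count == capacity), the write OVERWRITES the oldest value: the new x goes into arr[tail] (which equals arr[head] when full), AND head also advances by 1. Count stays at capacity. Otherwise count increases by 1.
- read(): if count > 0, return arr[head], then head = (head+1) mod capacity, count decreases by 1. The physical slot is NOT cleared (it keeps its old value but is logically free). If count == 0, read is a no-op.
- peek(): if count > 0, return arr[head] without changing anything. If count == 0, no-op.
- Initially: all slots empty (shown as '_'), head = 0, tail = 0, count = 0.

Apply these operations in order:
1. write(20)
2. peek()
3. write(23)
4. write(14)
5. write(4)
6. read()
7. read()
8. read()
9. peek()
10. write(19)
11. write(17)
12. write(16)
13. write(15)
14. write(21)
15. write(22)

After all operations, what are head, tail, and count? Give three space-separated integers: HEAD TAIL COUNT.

Answer: 4 4 6

Derivation:
After op 1 (write(20)): arr=[20 _ _ _ _ _] head=0 tail=1 count=1
After op 2 (peek()): arr=[20 _ _ _ _ _] head=0 tail=1 count=1
After op 3 (write(23)): arr=[20 23 _ _ _ _] head=0 tail=2 count=2
After op 4 (write(14)): arr=[20 23 14 _ _ _] head=0 tail=3 count=3
After op 5 (write(4)): arr=[20 23 14 4 _ _] head=0 tail=4 count=4
After op 6 (read()): arr=[20 23 14 4 _ _] head=1 tail=4 count=3
After op 7 (read()): arr=[20 23 14 4 _ _] head=2 tail=4 count=2
After op 8 (read()): arr=[20 23 14 4 _ _] head=3 tail=4 count=1
After op 9 (peek()): arr=[20 23 14 4 _ _] head=3 tail=4 count=1
After op 10 (write(19)): arr=[20 23 14 4 19 _] head=3 tail=5 count=2
After op 11 (write(17)): arr=[20 23 14 4 19 17] head=3 tail=0 count=3
After op 12 (write(16)): arr=[16 23 14 4 19 17] head=3 tail=1 count=4
After op 13 (write(15)): arr=[16 15 14 4 19 17] head=3 tail=2 count=5
After op 14 (write(21)): arr=[16 15 21 4 19 17] head=3 tail=3 count=6
After op 15 (write(22)): arr=[16 15 21 22 19 17] head=4 tail=4 count=6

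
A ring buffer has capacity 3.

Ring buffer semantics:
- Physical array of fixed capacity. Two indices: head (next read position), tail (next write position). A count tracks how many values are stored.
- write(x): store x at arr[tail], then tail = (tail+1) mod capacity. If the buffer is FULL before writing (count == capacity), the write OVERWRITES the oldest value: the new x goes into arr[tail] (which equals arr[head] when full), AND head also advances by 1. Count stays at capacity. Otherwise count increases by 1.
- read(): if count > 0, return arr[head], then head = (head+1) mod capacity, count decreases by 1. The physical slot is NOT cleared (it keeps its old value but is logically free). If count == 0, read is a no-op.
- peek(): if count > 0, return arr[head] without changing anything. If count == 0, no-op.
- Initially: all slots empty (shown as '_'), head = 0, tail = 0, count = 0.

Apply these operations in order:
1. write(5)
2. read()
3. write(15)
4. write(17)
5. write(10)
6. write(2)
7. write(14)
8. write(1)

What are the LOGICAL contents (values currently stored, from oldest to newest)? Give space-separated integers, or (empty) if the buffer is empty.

Answer: 2 14 1

Derivation:
After op 1 (write(5)): arr=[5 _ _] head=0 tail=1 count=1
After op 2 (read()): arr=[5 _ _] head=1 tail=1 count=0
After op 3 (write(15)): arr=[5 15 _] head=1 tail=2 count=1
After op 4 (write(17)): arr=[5 15 17] head=1 tail=0 count=2
After op 5 (write(10)): arr=[10 15 17] head=1 tail=1 count=3
After op 6 (write(2)): arr=[10 2 17] head=2 tail=2 count=3
After op 7 (write(14)): arr=[10 2 14] head=0 tail=0 count=3
After op 8 (write(1)): arr=[1 2 14] head=1 tail=1 count=3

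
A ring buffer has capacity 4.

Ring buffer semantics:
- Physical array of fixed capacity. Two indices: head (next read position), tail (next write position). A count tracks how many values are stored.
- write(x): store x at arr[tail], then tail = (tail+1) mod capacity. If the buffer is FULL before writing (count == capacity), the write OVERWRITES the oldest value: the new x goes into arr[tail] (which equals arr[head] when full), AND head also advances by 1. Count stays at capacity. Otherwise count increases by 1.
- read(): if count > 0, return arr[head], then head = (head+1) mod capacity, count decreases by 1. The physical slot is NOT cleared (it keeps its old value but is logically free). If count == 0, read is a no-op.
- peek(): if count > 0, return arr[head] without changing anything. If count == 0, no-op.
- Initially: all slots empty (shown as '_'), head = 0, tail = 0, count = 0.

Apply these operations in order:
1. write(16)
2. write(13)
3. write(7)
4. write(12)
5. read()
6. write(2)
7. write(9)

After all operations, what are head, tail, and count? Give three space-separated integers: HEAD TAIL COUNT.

After op 1 (write(16)): arr=[16 _ _ _] head=0 tail=1 count=1
After op 2 (write(13)): arr=[16 13 _ _] head=0 tail=2 count=2
After op 3 (write(7)): arr=[16 13 7 _] head=0 tail=3 count=3
After op 4 (write(12)): arr=[16 13 7 12] head=0 tail=0 count=4
After op 5 (read()): arr=[16 13 7 12] head=1 tail=0 count=3
After op 6 (write(2)): arr=[2 13 7 12] head=1 tail=1 count=4
After op 7 (write(9)): arr=[2 9 7 12] head=2 tail=2 count=4

Answer: 2 2 4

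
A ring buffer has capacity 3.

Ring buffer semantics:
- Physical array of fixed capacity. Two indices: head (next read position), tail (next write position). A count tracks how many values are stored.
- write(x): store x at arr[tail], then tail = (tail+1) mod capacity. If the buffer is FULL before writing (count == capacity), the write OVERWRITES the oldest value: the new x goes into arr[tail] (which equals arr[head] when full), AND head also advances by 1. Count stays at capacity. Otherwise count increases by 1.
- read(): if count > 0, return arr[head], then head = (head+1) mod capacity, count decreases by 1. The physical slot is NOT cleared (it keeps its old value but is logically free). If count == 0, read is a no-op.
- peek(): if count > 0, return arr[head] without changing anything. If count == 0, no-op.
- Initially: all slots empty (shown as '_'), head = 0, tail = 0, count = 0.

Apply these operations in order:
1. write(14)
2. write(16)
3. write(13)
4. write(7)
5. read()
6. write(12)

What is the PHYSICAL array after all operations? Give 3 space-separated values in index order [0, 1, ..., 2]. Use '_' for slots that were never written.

Answer: 7 12 13

Derivation:
After op 1 (write(14)): arr=[14 _ _] head=0 tail=1 count=1
After op 2 (write(16)): arr=[14 16 _] head=0 tail=2 count=2
After op 3 (write(13)): arr=[14 16 13] head=0 tail=0 count=3
After op 4 (write(7)): arr=[7 16 13] head=1 tail=1 count=3
After op 5 (read()): arr=[7 16 13] head=2 tail=1 count=2
After op 6 (write(12)): arr=[7 12 13] head=2 tail=2 count=3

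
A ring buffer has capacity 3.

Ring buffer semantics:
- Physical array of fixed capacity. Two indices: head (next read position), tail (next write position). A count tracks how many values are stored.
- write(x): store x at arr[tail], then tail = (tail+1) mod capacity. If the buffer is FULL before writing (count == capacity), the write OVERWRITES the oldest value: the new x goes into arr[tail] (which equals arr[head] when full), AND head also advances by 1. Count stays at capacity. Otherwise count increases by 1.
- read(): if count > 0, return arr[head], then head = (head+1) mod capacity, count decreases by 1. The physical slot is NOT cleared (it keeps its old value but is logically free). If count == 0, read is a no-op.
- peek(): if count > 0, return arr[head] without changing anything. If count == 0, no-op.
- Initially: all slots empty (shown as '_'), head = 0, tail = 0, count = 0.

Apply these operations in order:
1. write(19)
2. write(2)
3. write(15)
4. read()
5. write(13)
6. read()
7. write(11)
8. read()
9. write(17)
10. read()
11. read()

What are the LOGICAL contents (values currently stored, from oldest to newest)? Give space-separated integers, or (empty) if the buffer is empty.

After op 1 (write(19)): arr=[19 _ _] head=0 tail=1 count=1
After op 2 (write(2)): arr=[19 2 _] head=0 tail=2 count=2
After op 3 (write(15)): arr=[19 2 15] head=0 tail=0 count=3
After op 4 (read()): arr=[19 2 15] head=1 tail=0 count=2
After op 5 (write(13)): arr=[13 2 15] head=1 tail=1 count=3
After op 6 (read()): arr=[13 2 15] head=2 tail=1 count=2
After op 7 (write(11)): arr=[13 11 15] head=2 tail=2 count=3
After op 8 (read()): arr=[13 11 15] head=0 tail=2 count=2
After op 9 (write(17)): arr=[13 11 17] head=0 tail=0 count=3
After op 10 (read()): arr=[13 11 17] head=1 tail=0 count=2
After op 11 (read()): arr=[13 11 17] head=2 tail=0 count=1

Answer: 17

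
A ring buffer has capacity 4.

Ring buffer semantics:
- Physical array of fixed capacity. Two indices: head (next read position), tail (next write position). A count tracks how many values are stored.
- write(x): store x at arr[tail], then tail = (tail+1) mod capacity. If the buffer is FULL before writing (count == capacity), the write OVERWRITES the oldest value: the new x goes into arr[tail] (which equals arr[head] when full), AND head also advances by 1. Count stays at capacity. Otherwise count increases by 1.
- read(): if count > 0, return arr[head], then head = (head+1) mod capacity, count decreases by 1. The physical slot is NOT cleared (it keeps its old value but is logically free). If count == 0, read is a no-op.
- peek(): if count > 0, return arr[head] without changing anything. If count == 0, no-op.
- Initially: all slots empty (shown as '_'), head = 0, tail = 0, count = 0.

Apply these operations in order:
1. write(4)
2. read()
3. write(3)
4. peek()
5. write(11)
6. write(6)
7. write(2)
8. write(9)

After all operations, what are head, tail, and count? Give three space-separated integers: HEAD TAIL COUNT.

Answer: 2 2 4

Derivation:
After op 1 (write(4)): arr=[4 _ _ _] head=0 tail=1 count=1
After op 2 (read()): arr=[4 _ _ _] head=1 tail=1 count=0
After op 3 (write(3)): arr=[4 3 _ _] head=1 tail=2 count=1
After op 4 (peek()): arr=[4 3 _ _] head=1 tail=2 count=1
After op 5 (write(11)): arr=[4 3 11 _] head=1 tail=3 count=2
After op 6 (write(6)): arr=[4 3 11 6] head=1 tail=0 count=3
After op 7 (write(2)): arr=[2 3 11 6] head=1 tail=1 count=4
After op 8 (write(9)): arr=[2 9 11 6] head=2 tail=2 count=4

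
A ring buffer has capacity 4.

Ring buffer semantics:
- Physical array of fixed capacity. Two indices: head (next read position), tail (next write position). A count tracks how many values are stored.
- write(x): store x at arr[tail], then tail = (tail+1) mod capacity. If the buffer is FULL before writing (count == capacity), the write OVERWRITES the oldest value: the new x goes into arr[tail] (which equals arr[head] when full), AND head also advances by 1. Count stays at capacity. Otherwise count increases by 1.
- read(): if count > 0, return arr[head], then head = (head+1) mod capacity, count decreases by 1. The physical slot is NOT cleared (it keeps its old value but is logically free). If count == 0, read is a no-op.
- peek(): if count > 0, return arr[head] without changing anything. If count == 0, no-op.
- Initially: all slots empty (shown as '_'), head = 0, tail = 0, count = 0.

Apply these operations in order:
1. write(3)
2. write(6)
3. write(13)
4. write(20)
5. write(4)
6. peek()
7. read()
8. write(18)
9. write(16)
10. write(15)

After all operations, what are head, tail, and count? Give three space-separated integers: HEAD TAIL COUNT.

After op 1 (write(3)): arr=[3 _ _ _] head=0 tail=1 count=1
After op 2 (write(6)): arr=[3 6 _ _] head=0 tail=2 count=2
After op 3 (write(13)): arr=[3 6 13 _] head=0 tail=3 count=3
After op 4 (write(20)): arr=[3 6 13 20] head=0 tail=0 count=4
After op 5 (write(4)): arr=[4 6 13 20] head=1 tail=1 count=4
After op 6 (peek()): arr=[4 6 13 20] head=1 tail=1 count=4
After op 7 (read()): arr=[4 6 13 20] head=2 tail=1 count=3
After op 8 (write(18)): arr=[4 18 13 20] head=2 tail=2 count=4
After op 9 (write(16)): arr=[4 18 16 20] head=3 tail=3 count=4
After op 10 (write(15)): arr=[4 18 16 15] head=0 tail=0 count=4

Answer: 0 0 4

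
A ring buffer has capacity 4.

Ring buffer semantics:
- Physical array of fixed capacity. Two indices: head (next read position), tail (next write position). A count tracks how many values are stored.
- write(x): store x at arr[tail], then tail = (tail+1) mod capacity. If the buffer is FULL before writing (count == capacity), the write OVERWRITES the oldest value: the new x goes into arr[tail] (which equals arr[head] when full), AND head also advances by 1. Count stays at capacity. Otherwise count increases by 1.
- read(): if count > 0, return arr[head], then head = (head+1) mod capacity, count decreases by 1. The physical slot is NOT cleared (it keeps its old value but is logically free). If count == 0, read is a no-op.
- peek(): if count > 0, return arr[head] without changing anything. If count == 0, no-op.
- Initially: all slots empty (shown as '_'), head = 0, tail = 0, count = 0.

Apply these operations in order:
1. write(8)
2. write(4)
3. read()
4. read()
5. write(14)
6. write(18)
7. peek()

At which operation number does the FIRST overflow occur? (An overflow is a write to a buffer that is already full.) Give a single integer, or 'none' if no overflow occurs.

Answer: none

Derivation:
After op 1 (write(8)): arr=[8 _ _ _] head=0 tail=1 count=1
After op 2 (write(4)): arr=[8 4 _ _] head=0 tail=2 count=2
After op 3 (read()): arr=[8 4 _ _] head=1 tail=2 count=1
After op 4 (read()): arr=[8 4 _ _] head=2 tail=2 count=0
After op 5 (write(14)): arr=[8 4 14 _] head=2 tail=3 count=1
After op 6 (write(18)): arr=[8 4 14 18] head=2 tail=0 count=2
After op 7 (peek()): arr=[8 4 14 18] head=2 tail=0 count=2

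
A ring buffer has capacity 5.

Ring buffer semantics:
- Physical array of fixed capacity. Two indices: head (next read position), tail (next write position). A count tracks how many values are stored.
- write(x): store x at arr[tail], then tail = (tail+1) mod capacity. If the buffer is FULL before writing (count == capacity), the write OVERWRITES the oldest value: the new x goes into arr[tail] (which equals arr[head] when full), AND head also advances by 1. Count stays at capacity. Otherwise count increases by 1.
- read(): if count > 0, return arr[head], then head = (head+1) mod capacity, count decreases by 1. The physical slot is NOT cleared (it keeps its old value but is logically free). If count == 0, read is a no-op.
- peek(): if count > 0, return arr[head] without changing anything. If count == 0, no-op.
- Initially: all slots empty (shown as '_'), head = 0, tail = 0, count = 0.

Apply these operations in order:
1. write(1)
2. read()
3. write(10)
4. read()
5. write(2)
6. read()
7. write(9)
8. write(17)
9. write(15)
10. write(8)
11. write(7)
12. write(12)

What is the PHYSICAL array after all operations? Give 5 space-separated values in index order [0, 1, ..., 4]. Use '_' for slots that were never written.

After op 1 (write(1)): arr=[1 _ _ _ _] head=0 tail=1 count=1
After op 2 (read()): arr=[1 _ _ _ _] head=1 tail=1 count=0
After op 3 (write(10)): arr=[1 10 _ _ _] head=1 tail=2 count=1
After op 4 (read()): arr=[1 10 _ _ _] head=2 tail=2 count=0
After op 5 (write(2)): arr=[1 10 2 _ _] head=2 tail=3 count=1
After op 6 (read()): arr=[1 10 2 _ _] head=3 tail=3 count=0
After op 7 (write(9)): arr=[1 10 2 9 _] head=3 tail=4 count=1
After op 8 (write(17)): arr=[1 10 2 9 17] head=3 tail=0 count=2
After op 9 (write(15)): arr=[15 10 2 9 17] head=3 tail=1 count=3
After op 10 (write(8)): arr=[15 8 2 9 17] head=3 tail=2 count=4
After op 11 (write(7)): arr=[15 8 7 9 17] head=3 tail=3 count=5
After op 12 (write(12)): arr=[15 8 7 12 17] head=4 tail=4 count=5

Answer: 15 8 7 12 17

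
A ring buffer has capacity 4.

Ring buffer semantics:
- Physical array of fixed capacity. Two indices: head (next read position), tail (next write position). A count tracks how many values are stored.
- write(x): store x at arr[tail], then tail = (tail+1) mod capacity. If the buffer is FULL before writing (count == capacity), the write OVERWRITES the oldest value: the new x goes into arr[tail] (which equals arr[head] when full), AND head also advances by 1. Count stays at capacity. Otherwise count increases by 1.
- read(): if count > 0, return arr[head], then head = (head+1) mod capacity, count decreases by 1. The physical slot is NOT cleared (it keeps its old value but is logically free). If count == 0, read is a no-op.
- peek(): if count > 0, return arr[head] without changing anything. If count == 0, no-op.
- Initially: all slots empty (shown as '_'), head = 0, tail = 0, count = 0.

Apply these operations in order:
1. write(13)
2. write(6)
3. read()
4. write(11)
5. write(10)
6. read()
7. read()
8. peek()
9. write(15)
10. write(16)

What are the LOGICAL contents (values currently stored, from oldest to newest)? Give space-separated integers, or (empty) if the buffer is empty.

Answer: 10 15 16

Derivation:
After op 1 (write(13)): arr=[13 _ _ _] head=0 tail=1 count=1
After op 2 (write(6)): arr=[13 6 _ _] head=0 tail=2 count=2
After op 3 (read()): arr=[13 6 _ _] head=1 tail=2 count=1
After op 4 (write(11)): arr=[13 6 11 _] head=1 tail=3 count=2
After op 5 (write(10)): arr=[13 6 11 10] head=1 tail=0 count=3
After op 6 (read()): arr=[13 6 11 10] head=2 tail=0 count=2
After op 7 (read()): arr=[13 6 11 10] head=3 tail=0 count=1
After op 8 (peek()): arr=[13 6 11 10] head=3 tail=0 count=1
After op 9 (write(15)): arr=[15 6 11 10] head=3 tail=1 count=2
After op 10 (write(16)): arr=[15 16 11 10] head=3 tail=2 count=3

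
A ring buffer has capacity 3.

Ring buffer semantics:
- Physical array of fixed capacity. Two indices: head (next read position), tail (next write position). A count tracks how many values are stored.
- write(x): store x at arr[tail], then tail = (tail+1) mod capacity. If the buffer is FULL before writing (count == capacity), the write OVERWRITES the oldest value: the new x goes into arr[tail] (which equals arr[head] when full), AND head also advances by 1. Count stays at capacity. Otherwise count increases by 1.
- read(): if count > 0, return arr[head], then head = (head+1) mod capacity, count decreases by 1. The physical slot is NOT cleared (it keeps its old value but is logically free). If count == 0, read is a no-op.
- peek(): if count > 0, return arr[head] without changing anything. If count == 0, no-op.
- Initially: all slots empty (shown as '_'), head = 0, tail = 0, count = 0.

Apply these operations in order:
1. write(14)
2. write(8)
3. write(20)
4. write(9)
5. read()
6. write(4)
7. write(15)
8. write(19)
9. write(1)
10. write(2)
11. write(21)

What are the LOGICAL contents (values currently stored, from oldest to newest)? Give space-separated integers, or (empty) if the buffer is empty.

Answer: 1 2 21

Derivation:
After op 1 (write(14)): arr=[14 _ _] head=0 tail=1 count=1
After op 2 (write(8)): arr=[14 8 _] head=0 tail=2 count=2
After op 3 (write(20)): arr=[14 8 20] head=0 tail=0 count=3
After op 4 (write(9)): arr=[9 8 20] head=1 tail=1 count=3
After op 5 (read()): arr=[9 8 20] head=2 tail=1 count=2
After op 6 (write(4)): arr=[9 4 20] head=2 tail=2 count=3
After op 7 (write(15)): arr=[9 4 15] head=0 tail=0 count=3
After op 8 (write(19)): arr=[19 4 15] head=1 tail=1 count=3
After op 9 (write(1)): arr=[19 1 15] head=2 tail=2 count=3
After op 10 (write(2)): arr=[19 1 2] head=0 tail=0 count=3
After op 11 (write(21)): arr=[21 1 2] head=1 tail=1 count=3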